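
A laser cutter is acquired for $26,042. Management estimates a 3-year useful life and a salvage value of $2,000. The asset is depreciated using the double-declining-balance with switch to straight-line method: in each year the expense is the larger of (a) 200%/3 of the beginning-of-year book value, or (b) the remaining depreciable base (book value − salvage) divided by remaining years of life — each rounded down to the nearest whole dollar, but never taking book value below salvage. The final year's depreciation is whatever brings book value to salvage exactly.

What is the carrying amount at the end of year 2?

Depreciable base = $26,042 − $2,000 = $24,042.
Year 1: DB = ⌊$26,042 × 200%/3⌋ = $17,361; SL = ⌊$24,042/3⌋ = $8,014 → take DB $17,361. Book value $8,681.
Year 2: DB = ⌊$8,681 × 200%/3⌋ = $5,787; SL = ⌊$6,681/2⌋ = $3,340 → take DB $5,787. Book value $2,894.

$2,894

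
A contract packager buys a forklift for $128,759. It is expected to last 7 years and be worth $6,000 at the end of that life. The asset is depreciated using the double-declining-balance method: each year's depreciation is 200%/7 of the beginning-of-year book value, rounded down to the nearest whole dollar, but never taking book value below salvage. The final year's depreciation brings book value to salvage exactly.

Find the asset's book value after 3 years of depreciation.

$46,925

Depreciable base = $128,759 − $6,000 = $122,759.
Year 1: ⌊$128,759 × 200%/7⌋ = $36,788. Book value $91,971.
Year 2: ⌊$91,971 × 200%/7⌋ = $26,277. Book value $65,694.
Year 3: ⌊$65,694 × 200%/7⌋ = $18,769. Book value $46,925.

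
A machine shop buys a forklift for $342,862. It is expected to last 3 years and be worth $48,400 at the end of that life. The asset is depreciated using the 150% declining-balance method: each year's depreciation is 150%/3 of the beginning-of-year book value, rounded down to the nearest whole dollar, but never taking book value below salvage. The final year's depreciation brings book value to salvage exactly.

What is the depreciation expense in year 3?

$37,316

Depreciable base = $342,862 − $48,400 = $294,462.
Year 1: ⌊$342,862 × 150%/3⌋ = $171,431. Book value $171,431.
Year 2: ⌊$171,431 × 150%/3⌋ = $85,715. Book value $85,716.
Year 3 (final): $85,716 − $48,400 = $37,316. Book value $48,400.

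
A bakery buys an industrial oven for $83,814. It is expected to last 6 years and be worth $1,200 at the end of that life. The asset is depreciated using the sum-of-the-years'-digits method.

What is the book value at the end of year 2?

Depreciable base = $83,814 − $1,200 = $82,614.
Sum of the years' digits = 6+5+4+3+2+1 = 21.
Year 1: $82,614 × 6/21 = $23,604. Book value $60,210.
Year 2: $82,614 × 5/21 = $19,670. Book value $40,540.

$40,540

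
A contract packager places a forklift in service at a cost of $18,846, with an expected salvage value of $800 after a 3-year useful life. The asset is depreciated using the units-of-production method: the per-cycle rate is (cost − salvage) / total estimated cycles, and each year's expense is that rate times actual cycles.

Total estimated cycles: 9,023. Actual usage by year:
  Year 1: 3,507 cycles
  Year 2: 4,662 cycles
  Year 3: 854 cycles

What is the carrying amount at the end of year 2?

$2,508

Depreciable base = $18,846 − $800 = $18,046.
Rate = $18,046 / 9,023 cycles = $2 per cycle.
Year 1: 3,507 × $2 = $7,014. Book value $11,832.
Year 2: 4,662 × $2 = $9,324. Book value $2,508.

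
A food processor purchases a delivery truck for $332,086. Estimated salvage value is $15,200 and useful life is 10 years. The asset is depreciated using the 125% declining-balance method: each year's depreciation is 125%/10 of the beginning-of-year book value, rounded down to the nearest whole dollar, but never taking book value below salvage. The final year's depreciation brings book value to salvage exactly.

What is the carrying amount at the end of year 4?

$194,664

Depreciable base = $332,086 − $15,200 = $316,886.
Year 1: ⌊$332,086 × 125%/10⌋ = $41,510. Book value $290,576.
Year 2: ⌊$290,576 × 125%/10⌋ = $36,322. Book value $254,254.
Year 3: ⌊$254,254 × 125%/10⌋ = $31,781. Book value $222,473.
Year 4: ⌊$222,473 × 125%/10⌋ = $27,809. Book value $194,664.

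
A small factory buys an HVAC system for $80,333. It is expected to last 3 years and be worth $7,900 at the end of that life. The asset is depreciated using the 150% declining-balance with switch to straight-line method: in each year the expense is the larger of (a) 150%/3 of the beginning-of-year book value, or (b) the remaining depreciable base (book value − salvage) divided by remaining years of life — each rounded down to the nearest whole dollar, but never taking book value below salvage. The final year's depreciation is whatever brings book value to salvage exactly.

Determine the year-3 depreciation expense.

$12,184

Depreciable base = $80,333 − $7,900 = $72,433.
Year 1: DB = ⌊$80,333 × 150%/3⌋ = $40,166; SL = ⌊$72,433/3⌋ = $24,144 → take DB $40,166. Book value $40,167.
Year 2: DB = ⌊$40,167 × 150%/3⌋ = $20,083; SL = ⌊$32,267/2⌋ = $16,133 → take DB $20,083. Book value $20,084.
Year 3 (final): $20,084 − $7,900 = $12,184. Book value $7,900.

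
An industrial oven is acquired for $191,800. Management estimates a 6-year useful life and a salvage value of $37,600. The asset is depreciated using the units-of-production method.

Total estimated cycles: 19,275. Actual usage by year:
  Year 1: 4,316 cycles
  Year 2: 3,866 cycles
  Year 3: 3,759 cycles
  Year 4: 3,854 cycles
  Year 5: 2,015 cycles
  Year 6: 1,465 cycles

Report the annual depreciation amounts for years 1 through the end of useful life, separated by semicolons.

$34,528; $30,928; $30,072; $30,832; $16,120; $11,720

Depreciable base = $191,800 − $37,600 = $154,200.
Rate = $154,200 / 19,275 cycles = $8 per cycle.
Year 1: 4,316 × $8 = $34,528. Book value $157,272.
Year 2: 3,866 × $8 = $30,928. Book value $126,344.
Year 3: 3,759 × $8 = $30,072. Book value $96,272.
Year 4: 3,854 × $8 = $30,832. Book value $65,440.
Year 5: 2,015 × $8 = $16,120. Book value $49,320.
Year 6: 1,465 × $8 = $11,720. Book value $37,600.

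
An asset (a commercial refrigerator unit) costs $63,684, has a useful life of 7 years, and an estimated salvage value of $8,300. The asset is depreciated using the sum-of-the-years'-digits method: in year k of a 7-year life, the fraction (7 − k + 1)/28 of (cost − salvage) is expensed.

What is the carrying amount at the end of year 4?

Depreciable base = $63,684 − $8,300 = $55,384.
Sum of the years' digits = 7+6+5+4+3+2+1 = 28.
Year 1: $55,384 × 7/28 = $13,846. Book value $49,838.
Year 2: $55,384 × 6/28 = $11,868. Book value $37,970.
Year 3: $55,384 × 5/28 = $9,890. Book value $28,080.
Year 4: $55,384 × 4/28 = $7,912. Book value $20,168.

$20,168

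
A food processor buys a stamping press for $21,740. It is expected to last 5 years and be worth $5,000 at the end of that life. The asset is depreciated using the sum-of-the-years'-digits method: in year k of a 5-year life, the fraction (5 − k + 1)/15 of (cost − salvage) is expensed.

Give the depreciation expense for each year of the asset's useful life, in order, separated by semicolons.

$5,580; $4,464; $3,348; $2,232; $1,116

Depreciable base = $21,740 − $5,000 = $16,740.
Sum of the years' digits = 5+4+3+2+1 = 15.
Year 1: $16,740 × 5/15 = $5,580. Book value $16,160.
Year 2: $16,740 × 4/15 = $4,464. Book value $11,696.
Year 3: $16,740 × 3/15 = $3,348. Book value $8,348.
Year 4: $16,740 × 2/15 = $2,232. Book value $6,116.
Year 5: $16,740 × 1/15 = $1,116. Book value $5,000.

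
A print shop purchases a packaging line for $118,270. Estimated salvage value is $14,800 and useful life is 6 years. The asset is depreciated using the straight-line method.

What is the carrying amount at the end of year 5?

$32,045

Depreciable base = $118,270 − $14,800 = $103,470.
Annual expense = $103,470 / 6 = $17,245.
End of year 1: book value $101,025.
End of year 2: book value $83,780.
End of year 3: book value $66,535.
End of year 4: book value $49,290.
End of year 5: book value $32,045.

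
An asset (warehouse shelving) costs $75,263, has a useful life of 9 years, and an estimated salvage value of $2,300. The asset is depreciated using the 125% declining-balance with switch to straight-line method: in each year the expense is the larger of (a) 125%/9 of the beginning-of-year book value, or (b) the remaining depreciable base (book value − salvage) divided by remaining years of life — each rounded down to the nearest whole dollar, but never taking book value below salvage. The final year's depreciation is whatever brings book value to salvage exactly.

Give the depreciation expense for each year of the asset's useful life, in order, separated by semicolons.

$10,453; $9,001; $7,751; $7,626; $7,626; $7,626; $7,626; $7,627; $7,627

Depreciable base = $75,263 − $2,300 = $72,963.
Year 1: DB = ⌊$75,263 × 125%/9⌋ = $10,453; SL = ⌊$72,963/9⌋ = $8,107 → take DB $10,453. Book value $64,810.
Year 2: DB = ⌊$64,810 × 125%/9⌋ = $9,001; SL = ⌊$62,510/8⌋ = $7,813 → take DB $9,001. Book value $55,809.
Year 3: DB = ⌊$55,809 × 125%/9⌋ = $7,751; SL = ⌊$53,509/7⌋ = $7,644 → take DB $7,751. Book value $48,058.
Year 4: DB = ⌊$48,058 × 125%/9⌋ = $6,674; SL = ⌊$45,758/6⌋ = $7,626 → take SL $7,626. Book value $40,432.
Year 5: DB = ⌊$40,432 × 125%/9⌋ = $5,615; SL = ⌊$38,132/5⌋ = $7,626 → take SL $7,626. Book value $32,806.
Year 6: DB = ⌊$32,806 × 125%/9⌋ = $4,556; SL = ⌊$30,506/4⌋ = $7,626 → take SL $7,626. Book value $25,180.
Year 7: DB = ⌊$25,180 × 125%/9⌋ = $3,497; SL = ⌊$22,880/3⌋ = $7,626 → take SL $7,626. Book value $17,554.
Year 8: DB = ⌊$17,554 × 125%/9⌋ = $2,438; SL = ⌊$15,254/2⌋ = $7,627 → take SL $7,627. Book value $9,927.
Year 9 (final): $9,927 − $2,300 = $7,627. Book value $2,300.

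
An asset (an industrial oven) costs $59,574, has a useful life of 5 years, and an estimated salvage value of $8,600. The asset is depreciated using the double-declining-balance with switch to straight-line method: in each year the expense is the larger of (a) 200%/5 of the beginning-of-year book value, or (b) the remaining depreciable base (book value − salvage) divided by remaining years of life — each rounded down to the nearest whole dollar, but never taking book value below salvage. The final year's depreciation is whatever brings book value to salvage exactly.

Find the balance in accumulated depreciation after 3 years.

$46,705

Depreciable base = $59,574 − $8,600 = $50,974.
Year 1: DB = ⌊$59,574 × 200%/5⌋ = $23,829; SL = ⌊$50,974/5⌋ = $10,194 → take DB $23,829. Book value $35,745.
Year 2: DB = ⌊$35,745 × 200%/5⌋ = $14,298; SL = ⌊$27,145/4⌋ = $6,786 → take DB $14,298. Book value $21,447.
Year 3: DB = ⌊$21,447 × 200%/5⌋ = $8,578; SL = ⌊$12,847/3⌋ = $4,282 → take DB $8,578. Book value $12,869.
Accumulated through year 3 = $59,574 − $12,869 = $46,705.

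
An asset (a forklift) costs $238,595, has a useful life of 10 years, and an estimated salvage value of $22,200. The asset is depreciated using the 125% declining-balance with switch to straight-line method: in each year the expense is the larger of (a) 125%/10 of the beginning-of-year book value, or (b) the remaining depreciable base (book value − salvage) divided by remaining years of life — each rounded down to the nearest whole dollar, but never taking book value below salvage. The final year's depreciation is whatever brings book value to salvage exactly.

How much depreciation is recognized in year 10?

Depreciable base = $238,595 − $22,200 = $216,395.
Year 1: DB = ⌊$238,595 × 125%/10⌋ = $29,824; SL = ⌊$216,395/10⌋ = $21,639 → take DB $29,824. Book value $208,771.
Year 2: DB = ⌊$208,771 × 125%/10⌋ = $26,096; SL = ⌊$186,571/9⌋ = $20,730 → take DB $26,096. Book value $182,675.
Year 3: DB = ⌊$182,675 × 125%/10⌋ = $22,834; SL = ⌊$160,475/8⌋ = $20,059 → take DB $22,834. Book value $159,841.
Year 4: DB = ⌊$159,841 × 125%/10⌋ = $19,980; SL = ⌊$137,641/7⌋ = $19,663 → take DB $19,980. Book value $139,861.
Year 5: DB = ⌊$139,861 × 125%/10⌋ = $17,482; SL = ⌊$117,661/6⌋ = $19,610 → take SL $19,610. Book value $120,251.
Year 6: DB = ⌊$120,251 × 125%/10⌋ = $15,031; SL = ⌊$98,051/5⌋ = $19,610 → take SL $19,610. Book value $100,641.
Year 7: DB = ⌊$100,641 × 125%/10⌋ = $12,580; SL = ⌊$78,441/4⌋ = $19,610 → take SL $19,610. Book value $81,031.
Year 8: DB = ⌊$81,031 × 125%/10⌋ = $10,128; SL = ⌊$58,831/3⌋ = $19,610 → take SL $19,610. Book value $61,421.
Year 9: DB = ⌊$61,421 × 125%/10⌋ = $7,677; SL = ⌊$39,221/2⌋ = $19,610 → take SL $19,610. Book value $41,811.
Year 10 (final): $41,811 − $22,200 = $19,611. Book value $22,200.

$19,611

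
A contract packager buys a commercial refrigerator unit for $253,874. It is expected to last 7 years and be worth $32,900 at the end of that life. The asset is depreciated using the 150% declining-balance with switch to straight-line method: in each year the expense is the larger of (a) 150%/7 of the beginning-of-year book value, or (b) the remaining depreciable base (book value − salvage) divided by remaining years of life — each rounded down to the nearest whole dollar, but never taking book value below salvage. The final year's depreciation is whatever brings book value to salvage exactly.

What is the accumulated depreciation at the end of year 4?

Depreciable base = $253,874 − $32,900 = $220,974.
Year 1: DB = ⌊$253,874 × 150%/7⌋ = $54,401; SL = ⌊$220,974/7⌋ = $31,567 → take DB $54,401. Book value $199,473.
Year 2: DB = ⌊$199,473 × 150%/7⌋ = $42,744; SL = ⌊$166,573/6⌋ = $27,762 → take DB $42,744. Book value $156,729.
Year 3: DB = ⌊$156,729 × 150%/7⌋ = $33,584; SL = ⌊$123,829/5⌋ = $24,765 → take DB $33,584. Book value $123,145.
Year 4: DB = ⌊$123,145 × 150%/7⌋ = $26,388; SL = ⌊$90,245/4⌋ = $22,561 → take DB $26,388. Book value $96,757.
Accumulated through year 4 = $253,874 − $96,757 = $157,117.

$157,117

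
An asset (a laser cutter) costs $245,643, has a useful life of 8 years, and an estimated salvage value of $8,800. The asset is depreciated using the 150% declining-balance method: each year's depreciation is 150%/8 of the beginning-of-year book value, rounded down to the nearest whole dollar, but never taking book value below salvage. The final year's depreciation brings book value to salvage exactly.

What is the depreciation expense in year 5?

Depreciable base = $245,643 − $8,800 = $236,843.
Year 1: ⌊$245,643 × 150%/8⌋ = $46,058. Book value $199,585.
Year 2: ⌊$199,585 × 150%/8⌋ = $37,422. Book value $162,163.
Year 3: ⌊$162,163 × 150%/8⌋ = $30,405. Book value $131,758.
Year 4: ⌊$131,758 × 150%/8⌋ = $24,704. Book value $107,054.
Year 5: ⌊$107,054 × 150%/8⌋ = $20,072. Book value $86,982.

$20,072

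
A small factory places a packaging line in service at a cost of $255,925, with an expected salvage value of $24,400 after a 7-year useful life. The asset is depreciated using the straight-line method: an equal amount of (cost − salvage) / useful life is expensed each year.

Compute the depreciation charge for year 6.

Depreciable base = $255,925 − $24,400 = $231,525.
Annual expense = $231,525 / 7 = $33,075.

$33,075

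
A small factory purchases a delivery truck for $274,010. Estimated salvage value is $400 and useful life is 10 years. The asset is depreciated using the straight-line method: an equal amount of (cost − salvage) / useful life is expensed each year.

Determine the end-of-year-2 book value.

$219,288

Depreciable base = $274,010 − $400 = $273,610.
Annual expense = $273,610 / 10 = $27,361.
End of year 1: book value $246,649.
End of year 2: book value $219,288.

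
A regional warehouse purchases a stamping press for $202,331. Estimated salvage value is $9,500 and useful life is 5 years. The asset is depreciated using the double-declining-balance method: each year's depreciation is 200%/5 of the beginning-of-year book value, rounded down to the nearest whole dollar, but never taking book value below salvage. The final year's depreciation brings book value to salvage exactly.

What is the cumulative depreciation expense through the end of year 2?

Depreciable base = $202,331 − $9,500 = $192,831.
Year 1: ⌊$202,331 × 200%/5⌋ = $80,932. Book value $121,399.
Year 2: ⌊$121,399 × 200%/5⌋ = $48,559. Book value $72,840.
Accumulated through year 2 = $202,331 − $72,840 = $129,491.

$129,491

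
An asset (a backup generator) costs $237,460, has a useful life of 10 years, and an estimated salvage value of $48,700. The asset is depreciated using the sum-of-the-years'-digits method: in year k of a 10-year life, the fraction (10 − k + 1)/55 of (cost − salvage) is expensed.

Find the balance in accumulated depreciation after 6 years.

Depreciable base = $237,460 − $48,700 = $188,760.
Sum of the years' digits = 10+9+8+7+6+5+4+3+2+1 = 55.
Year 1: $188,760 × 10/55 = $34,320. Book value $203,140.
Year 2: $188,760 × 9/55 = $30,888. Book value $172,252.
Year 3: $188,760 × 8/55 = $27,456. Book value $144,796.
Year 4: $188,760 × 7/55 = $24,024. Book value $120,772.
Year 5: $188,760 × 6/55 = $20,592. Book value $100,180.
Year 6: $188,760 × 5/55 = $17,160. Book value $83,020.
Accumulated through year 6 = $237,460 − $83,020 = $154,440.

$154,440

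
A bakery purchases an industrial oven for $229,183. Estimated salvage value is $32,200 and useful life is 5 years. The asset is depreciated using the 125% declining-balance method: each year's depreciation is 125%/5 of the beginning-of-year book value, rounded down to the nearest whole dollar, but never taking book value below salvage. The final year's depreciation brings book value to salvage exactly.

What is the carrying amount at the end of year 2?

Depreciable base = $229,183 − $32,200 = $196,983.
Year 1: ⌊$229,183 × 125%/5⌋ = $57,295. Book value $171,888.
Year 2: ⌊$171,888 × 125%/5⌋ = $42,972. Book value $128,916.

$128,916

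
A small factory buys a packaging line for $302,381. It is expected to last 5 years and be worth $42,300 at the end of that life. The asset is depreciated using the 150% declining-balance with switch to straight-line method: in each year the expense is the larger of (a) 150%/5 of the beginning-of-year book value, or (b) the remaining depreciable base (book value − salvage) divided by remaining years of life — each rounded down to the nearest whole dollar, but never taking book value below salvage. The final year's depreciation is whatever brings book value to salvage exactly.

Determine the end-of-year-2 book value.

Depreciable base = $302,381 − $42,300 = $260,081.
Year 1: DB = ⌊$302,381 × 150%/5⌋ = $90,714; SL = ⌊$260,081/5⌋ = $52,016 → take DB $90,714. Book value $211,667.
Year 2: DB = ⌊$211,667 × 150%/5⌋ = $63,500; SL = ⌊$169,367/4⌋ = $42,341 → take DB $63,500. Book value $148,167.

$148,167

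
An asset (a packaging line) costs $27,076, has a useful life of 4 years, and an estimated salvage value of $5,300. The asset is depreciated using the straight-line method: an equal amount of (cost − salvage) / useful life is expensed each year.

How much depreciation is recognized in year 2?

$5,444

Depreciable base = $27,076 − $5,300 = $21,776.
Annual expense = $21,776 / 4 = $5,444.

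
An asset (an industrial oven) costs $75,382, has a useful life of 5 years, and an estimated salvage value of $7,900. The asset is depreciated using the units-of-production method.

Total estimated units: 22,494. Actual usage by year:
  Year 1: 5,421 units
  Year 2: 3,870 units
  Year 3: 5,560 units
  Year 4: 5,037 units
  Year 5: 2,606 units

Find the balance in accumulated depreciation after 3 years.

Depreciable base = $75,382 − $7,900 = $67,482.
Rate = $67,482 / 22,494 units = $3 per unit.
Year 1: 5,421 × $3 = $16,263. Book value $59,119.
Year 2: 3,870 × $3 = $11,610. Book value $47,509.
Year 3: 5,560 × $3 = $16,680. Book value $30,829.
Accumulated through year 3 = $75,382 − $30,829 = $44,553.

$44,553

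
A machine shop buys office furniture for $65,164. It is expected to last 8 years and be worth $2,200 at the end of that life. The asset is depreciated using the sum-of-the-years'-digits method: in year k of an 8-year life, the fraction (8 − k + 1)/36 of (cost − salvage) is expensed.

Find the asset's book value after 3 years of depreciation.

$28,435

Depreciable base = $65,164 − $2,200 = $62,964.
Sum of the years' digits = 8+7+6+5+4+3+2+1 = 36.
Year 1: $62,964 × 8/36 = $13,992. Book value $51,172.
Year 2: $62,964 × 7/36 = $12,243. Book value $38,929.
Year 3: $62,964 × 6/36 = $10,494. Book value $28,435.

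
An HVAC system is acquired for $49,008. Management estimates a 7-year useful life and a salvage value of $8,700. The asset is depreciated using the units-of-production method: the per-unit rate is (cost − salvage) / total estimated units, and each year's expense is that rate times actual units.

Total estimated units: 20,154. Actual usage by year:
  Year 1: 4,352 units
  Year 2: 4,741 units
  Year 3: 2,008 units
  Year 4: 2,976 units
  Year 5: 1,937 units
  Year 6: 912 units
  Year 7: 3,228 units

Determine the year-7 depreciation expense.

$6,456

Depreciable base = $49,008 − $8,700 = $40,308.
Rate = $40,308 / 20,154 units = $2 per unit.
Year 1: 4,352 × $2 = $8,704. Book value $40,304.
Year 2: 4,741 × $2 = $9,482. Book value $30,822.
Year 3: 2,008 × $2 = $4,016. Book value $26,806.
Year 4: 2,976 × $2 = $5,952. Book value $20,854.
Year 5: 1,937 × $2 = $3,874. Book value $16,980.
Year 6: 912 × $2 = $1,824. Book value $15,156.
Year 7: 3,228 × $2 = $6,456. Book value $8,700.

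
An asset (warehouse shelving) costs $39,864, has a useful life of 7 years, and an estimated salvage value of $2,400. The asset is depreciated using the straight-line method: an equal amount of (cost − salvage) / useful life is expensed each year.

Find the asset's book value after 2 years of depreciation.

Depreciable base = $39,864 − $2,400 = $37,464.
Annual expense = $37,464 / 7 = $5,352.
End of year 1: book value $34,512.
End of year 2: book value $29,160.

$29,160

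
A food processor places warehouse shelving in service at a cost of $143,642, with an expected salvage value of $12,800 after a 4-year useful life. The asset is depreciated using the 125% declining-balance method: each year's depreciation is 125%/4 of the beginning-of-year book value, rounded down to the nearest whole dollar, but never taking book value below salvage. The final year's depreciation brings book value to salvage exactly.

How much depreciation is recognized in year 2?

$30,860

Depreciable base = $143,642 − $12,800 = $130,842.
Year 1: ⌊$143,642 × 125%/4⌋ = $44,888. Book value $98,754.
Year 2: ⌊$98,754 × 125%/4⌋ = $30,860. Book value $67,894.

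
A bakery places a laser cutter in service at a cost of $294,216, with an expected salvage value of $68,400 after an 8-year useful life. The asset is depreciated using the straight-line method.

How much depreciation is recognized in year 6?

$28,227

Depreciable base = $294,216 − $68,400 = $225,816.
Annual expense = $225,816 / 8 = $28,227.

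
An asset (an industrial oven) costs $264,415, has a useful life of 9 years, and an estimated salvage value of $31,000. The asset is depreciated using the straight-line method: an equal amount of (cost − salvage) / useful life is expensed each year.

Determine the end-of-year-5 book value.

$134,740

Depreciable base = $264,415 − $31,000 = $233,415.
Annual expense = $233,415 / 9 = $25,935.
End of year 1: book value $238,480.
End of year 2: book value $212,545.
End of year 3: book value $186,610.
End of year 4: book value $160,675.
End of year 5: book value $134,740.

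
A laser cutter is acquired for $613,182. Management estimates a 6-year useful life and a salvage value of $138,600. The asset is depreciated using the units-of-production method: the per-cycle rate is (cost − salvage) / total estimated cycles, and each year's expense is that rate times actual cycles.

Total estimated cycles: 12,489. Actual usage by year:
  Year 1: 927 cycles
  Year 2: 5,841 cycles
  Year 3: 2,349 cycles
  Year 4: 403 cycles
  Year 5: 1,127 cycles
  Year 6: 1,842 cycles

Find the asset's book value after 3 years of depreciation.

Depreciable base = $613,182 − $138,600 = $474,582.
Rate = $474,582 / 12,489 cycles = $38 per cycle.
Year 1: 927 × $38 = $35,226. Book value $577,956.
Year 2: 5,841 × $38 = $221,958. Book value $355,998.
Year 3: 2,349 × $38 = $89,262. Book value $266,736.

$266,736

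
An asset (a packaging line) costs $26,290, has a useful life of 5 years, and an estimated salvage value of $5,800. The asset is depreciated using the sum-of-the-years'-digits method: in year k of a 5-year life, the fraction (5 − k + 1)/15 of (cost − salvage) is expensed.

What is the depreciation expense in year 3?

Depreciable base = $26,290 − $5,800 = $20,490.
Sum of the years' digits = 5+4+3+2+1 = 15.
Year 1: $20,490 × 5/15 = $6,830. Book value $19,460.
Year 2: $20,490 × 4/15 = $5,464. Book value $13,996.
Year 3: $20,490 × 3/15 = $4,098. Book value $9,898.

$4,098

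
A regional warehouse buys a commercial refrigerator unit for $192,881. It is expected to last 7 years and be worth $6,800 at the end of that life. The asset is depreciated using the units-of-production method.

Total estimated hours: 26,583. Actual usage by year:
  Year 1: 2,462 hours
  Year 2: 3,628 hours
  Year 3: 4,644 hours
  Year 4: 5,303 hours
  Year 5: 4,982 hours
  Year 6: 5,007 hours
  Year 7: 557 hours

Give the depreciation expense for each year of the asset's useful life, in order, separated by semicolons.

Depreciable base = $192,881 − $6,800 = $186,081.
Rate = $186,081 / 26,583 hours = $7 per hour.
Year 1: 2,462 × $7 = $17,234. Book value $175,647.
Year 2: 3,628 × $7 = $25,396. Book value $150,251.
Year 3: 4,644 × $7 = $32,508. Book value $117,743.
Year 4: 5,303 × $7 = $37,121. Book value $80,622.
Year 5: 4,982 × $7 = $34,874. Book value $45,748.
Year 6: 5,007 × $7 = $35,049. Book value $10,699.
Year 7: 557 × $7 = $3,899. Book value $6,800.

$17,234; $25,396; $32,508; $37,121; $34,874; $35,049; $3,899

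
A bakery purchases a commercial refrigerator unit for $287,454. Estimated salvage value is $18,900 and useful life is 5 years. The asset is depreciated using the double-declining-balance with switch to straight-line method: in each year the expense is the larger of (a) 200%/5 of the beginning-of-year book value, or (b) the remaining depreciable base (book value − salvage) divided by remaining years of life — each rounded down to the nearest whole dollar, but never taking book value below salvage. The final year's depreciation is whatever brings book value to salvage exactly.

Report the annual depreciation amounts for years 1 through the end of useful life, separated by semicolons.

Depreciable base = $287,454 − $18,900 = $268,554.
Year 1: DB = ⌊$287,454 × 200%/5⌋ = $114,981; SL = ⌊$268,554/5⌋ = $53,710 → take DB $114,981. Book value $172,473.
Year 2: DB = ⌊$172,473 × 200%/5⌋ = $68,989; SL = ⌊$153,573/4⌋ = $38,393 → take DB $68,989. Book value $103,484.
Year 3: DB = ⌊$103,484 × 200%/5⌋ = $41,393; SL = ⌊$84,584/3⌋ = $28,194 → take DB $41,393. Book value $62,091.
Year 4: DB = ⌊$62,091 × 200%/5⌋ = $24,836; SL = ⌊$43,191/2⌋ = $21,595 → take DB $24,836. Book value $37,255.
Year 5 (final): $37,255 − $18,900 = $18,355. Book value $18,900.

$114,981; $68,989; $41,393; $24,836; $18,355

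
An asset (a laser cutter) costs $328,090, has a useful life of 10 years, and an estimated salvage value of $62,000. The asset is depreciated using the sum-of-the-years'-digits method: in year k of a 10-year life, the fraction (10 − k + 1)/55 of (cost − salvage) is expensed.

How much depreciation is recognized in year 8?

$14,514

Depreciable base = $328,090 − $62,000 = $266,090.
Sum of the years' digits = 10+9+8+7+6+5+4+3+2+1 = 55.
Year 1: $266,090 × 10/55 = $48,380. Book value $279,710.
Year 2: $266,090 × 9/55 = $43,542. Book value $236,168.
Year 3: $266,090 × 8/55 = $38,704. Book value $197,464.
Year 4: $266,090 × 7/55 = $33,866. Book value $163,598.
Year 5: $266,090 × 6/55 = $29,028. Book value $134,570.
Year 6: $266,090 × 5/55 = $24,190. Book value $110,380.
Year 7: $266,090 × 4/55 = $19,352. Book value $91,028.
Year 8: $266,090 × 3/55 = $14,514. Book value $76,514.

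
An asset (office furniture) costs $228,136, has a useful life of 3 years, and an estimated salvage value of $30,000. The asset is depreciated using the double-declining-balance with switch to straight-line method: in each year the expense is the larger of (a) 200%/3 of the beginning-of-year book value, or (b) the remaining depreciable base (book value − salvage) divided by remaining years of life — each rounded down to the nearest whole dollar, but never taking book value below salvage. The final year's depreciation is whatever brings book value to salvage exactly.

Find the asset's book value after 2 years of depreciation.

Depreciable base = $228,136 − $30,000 = $198,136.
Year 1: DB = ⌊$228,136 × 200%/3⌋ = $152,090; SL = ⌊$198,136/3⌋ = $66,045 → take DB $152,090. Book value $76,046.
Year 2: DB = ⌊$76,046 × 200%/3⌋ = $50,697; SL = ⌊$46,046/2⌋ = $23,023 → take DB $50,697, capped at $46,046. Book value $30,000.

$30,000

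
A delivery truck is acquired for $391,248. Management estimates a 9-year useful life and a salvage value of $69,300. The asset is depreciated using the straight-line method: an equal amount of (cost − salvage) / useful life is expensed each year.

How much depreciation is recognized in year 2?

$35,772

Depreciable base = $391,248 − $69,300 = $321,948.
Annual expense = $321,948 / 9 = $35,772.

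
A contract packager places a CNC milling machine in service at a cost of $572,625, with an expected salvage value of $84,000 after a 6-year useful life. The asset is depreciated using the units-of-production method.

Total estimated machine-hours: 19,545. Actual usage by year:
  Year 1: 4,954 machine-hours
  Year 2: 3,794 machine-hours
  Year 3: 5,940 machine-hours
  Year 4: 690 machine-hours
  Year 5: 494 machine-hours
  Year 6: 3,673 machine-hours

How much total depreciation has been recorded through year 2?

$218,700

Depreciable base = $572,625 − $84,000 = $488,625.
Rate = $488,625 / 19,545 machine-hours = $25 per machine-hour.
Year 1: 4,954 × $25 = $123,850. Book value $448,775.
Year 2: 3,794 × $25 = $94,850. Book value $353,925.
Accumulated through year 2 = $572,625 − $353,925 = $218,700.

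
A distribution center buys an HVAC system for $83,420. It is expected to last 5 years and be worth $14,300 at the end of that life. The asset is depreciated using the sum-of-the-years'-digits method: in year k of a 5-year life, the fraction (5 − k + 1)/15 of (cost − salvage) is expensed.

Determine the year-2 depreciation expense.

Depreciable base = $83,420 − $14,300 = $69,120.
Sum of the years' digits = 5+4+3+2+1 = 15.
Year 1: $69,120 × 5/15 = $23,040. Book value $60,380.
Year 2: $69,120 × 4/15 = $18,432. Book value $41,948.

$18,432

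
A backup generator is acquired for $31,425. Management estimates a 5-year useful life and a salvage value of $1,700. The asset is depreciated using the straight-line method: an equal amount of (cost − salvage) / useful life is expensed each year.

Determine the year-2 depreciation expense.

Depreciable base = $31,425 − $1,700 = $29,725.
Annual expense = $29,725 / 5 = $5,945.

$5,945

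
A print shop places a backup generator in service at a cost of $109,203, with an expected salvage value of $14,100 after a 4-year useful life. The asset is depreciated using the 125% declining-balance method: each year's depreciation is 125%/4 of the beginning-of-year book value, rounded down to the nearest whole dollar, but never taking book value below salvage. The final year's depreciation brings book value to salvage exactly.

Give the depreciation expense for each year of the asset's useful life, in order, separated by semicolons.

$34,125; $23,461; $16,130; $21,387

Depreciable base = $109,203 − $14,100 = $95,103.
Year 1: ⌊$109,203 × 125%/4⌋ = $34,125. Book value $75,078.
Year 2: ⌊$75,078 × 125%/4⌋ = $23,461. Book value $51,617.
Year 3: ⌊$51,617 × 125%/4⌋ = $16,130. Book value $35,487.
Year 4 (final): $35,487 − $14,100 = $21,387. Book value $14,100.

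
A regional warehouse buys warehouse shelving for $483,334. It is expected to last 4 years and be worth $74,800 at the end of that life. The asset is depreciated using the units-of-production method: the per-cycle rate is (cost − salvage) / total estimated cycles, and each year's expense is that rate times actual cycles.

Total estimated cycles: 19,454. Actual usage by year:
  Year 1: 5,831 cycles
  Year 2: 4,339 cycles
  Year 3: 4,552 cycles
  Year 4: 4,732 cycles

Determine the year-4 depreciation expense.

Depreciable base = $483,334 − $74,800 = $408,534.
Rate = $408,534 / 19,454 cycles = $21 per cycle.
Year 1: 5,831 × $21 = $122,451. Book value $360,883.
Year 2: 4,339 × $21 = $91,119. Book value $269,764.
Year 3: 4,552 × $21 = $95,592. Book value $174,172.
Year 4: 4,732 × $21 = $99,372. Book value $74,800.

$99,372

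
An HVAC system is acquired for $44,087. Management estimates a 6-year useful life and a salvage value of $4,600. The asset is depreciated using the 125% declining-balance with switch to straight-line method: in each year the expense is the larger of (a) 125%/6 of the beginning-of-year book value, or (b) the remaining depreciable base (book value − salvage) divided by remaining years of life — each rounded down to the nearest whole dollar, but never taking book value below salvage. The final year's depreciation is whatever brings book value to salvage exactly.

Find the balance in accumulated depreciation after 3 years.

Depreciable base = $44,087 − $4,600 = $39,487.
Year 1: DB = ⌊$44,087 × 125%/6⌋ = $9,184; SL = ⌊$39,487/6⌋ = $6,581 → take DB $9,184. Book value $34,903.
Year 2: DB = ⌊$34,903 × 125%/6⌋ = $7,271; SL = ⌊$30,303/5⌋ = $6,060 → take DB $7,271. Book value $27,632.
Year 3: DB = ⌊$27,632 × 125%/6⌋ = $5,756; SL = ⌊$23,032/4⌋ = $5,758 → take SL $5,758. Book value $21,874.
Accumulated through year 3 = $44,087 − $21,874 = $22,213.

$22,213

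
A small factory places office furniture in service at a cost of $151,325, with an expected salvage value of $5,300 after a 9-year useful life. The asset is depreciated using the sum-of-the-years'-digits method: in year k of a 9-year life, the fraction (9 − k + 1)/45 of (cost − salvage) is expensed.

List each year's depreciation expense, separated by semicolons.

$29,205; $25,960; $22,715; $19,470; $16,225; $12,980; $9,735; $6,490; $3,245

Depreciable base = $151,325 − $5,300 = $146,025.
Sum of the years' digits = 9+8+7+6+5+4+3+2+1 = 45.
Year 1: $146,025 × 9/45 = $29,205. Book value $122,120.
Year 2: $146,025 × 8/45 = $25,960. Book value $96,160.
Year 3: $146,025 × 7/45 = $22,715. Book value $73,445.
Year 4: $146,025 × 6/45 = $19,470. Book value $53,975.
Year 5: $146,025 × 5/45 = $16,225. Book value $37,750.
Year 6: $146,025 × 4/45 = $12,980. Book value $24,770.
Year 7: $146,025 × 3/45 = $9,735. Book value $15,035.
Year 8: $146,025 × 2/45 = $6,490. Book value $8,545.
Year 9: $146,025 × 1/45 = $3,245. Book value $5,300.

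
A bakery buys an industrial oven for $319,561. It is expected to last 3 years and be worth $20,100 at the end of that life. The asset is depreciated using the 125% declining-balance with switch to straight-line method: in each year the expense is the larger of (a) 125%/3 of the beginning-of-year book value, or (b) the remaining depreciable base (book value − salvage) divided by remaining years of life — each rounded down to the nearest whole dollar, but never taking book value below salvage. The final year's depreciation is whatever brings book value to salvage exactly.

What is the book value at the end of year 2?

Depreciable base = $319,561 − $20,100 = $299,461.
Year 1: DB = ⌊$319,561 × 125%/3⌋ = $133,150; SL = ⌊$299,461/3⌋ = $99,820 → take DB $133,150. Book value $186,411.
Year 2: DB = ⌊$186,411 × 125%/3⌋ = $77,671; SL = ⌊$166,311/2⌋ = $83,155 → take SL $83,155. Book value $103,256.

$103,256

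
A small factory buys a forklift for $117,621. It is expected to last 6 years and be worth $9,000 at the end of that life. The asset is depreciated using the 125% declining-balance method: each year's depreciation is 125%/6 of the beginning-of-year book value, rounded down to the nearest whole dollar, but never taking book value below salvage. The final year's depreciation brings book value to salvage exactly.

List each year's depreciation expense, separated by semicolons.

$24,504; $19,399; $15,357; $12,158; $9,625; $27,578

Depreciable base = $117,621 − $9,000 = $108,621.
Year 1: ⌊$117,621 × 125%/6⌋ = $24,504. Book value $93,117.
Year 2: ⌊$93,117 × 125%/6⌋ = $19,399. Book value $73,718.
Year 3: ⌊$73,718 × 125%/6⌋ = $15,357. Book value $58,361.
Year 4: ⌊$58,361 × 125%/6⌋ = $12,158. Book value $46,203.
Year 5: ⌊$46,203 × 125%/6⌋ = $9,625. Book value $36,578.
Year 6 (final): $36,578 − $9,000 = $27,578. Book value $9,000.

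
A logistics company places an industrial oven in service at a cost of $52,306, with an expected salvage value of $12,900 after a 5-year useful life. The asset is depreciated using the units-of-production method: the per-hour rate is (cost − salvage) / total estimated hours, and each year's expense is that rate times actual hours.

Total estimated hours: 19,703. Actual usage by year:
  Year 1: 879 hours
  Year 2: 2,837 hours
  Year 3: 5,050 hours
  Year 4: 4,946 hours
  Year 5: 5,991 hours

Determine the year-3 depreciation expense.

$10,100

Depreciable base = $52,306 − $12,900 = $39,406.
Rate = $39,406 / 19,703 hours = $2 per hour.
Year 1: 879 × $2 = $1,758. Book value $50,548.
Year 2: 2,837 × $2 = $5,674. Book value $44,874.
Year 3: 5,050 × $2 = $10,100. Book value $34,774.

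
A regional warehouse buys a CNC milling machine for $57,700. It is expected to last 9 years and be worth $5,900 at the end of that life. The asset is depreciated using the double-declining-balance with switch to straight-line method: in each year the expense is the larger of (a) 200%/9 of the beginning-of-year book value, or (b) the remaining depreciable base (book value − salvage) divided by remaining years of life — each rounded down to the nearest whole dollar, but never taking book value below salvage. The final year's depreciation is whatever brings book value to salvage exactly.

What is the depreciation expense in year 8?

Depreciable base = $57,700 − $5,900 = $51,800.
Year 1: DB = ⌊$57,700 × 200%/9⌋ = $12,822; SL = ⌊$51,800/9⌋ = $5,755 → take DB $12,822. Book value $44,878.
Year 2: DB = ⌊$44,878 × 200%/9⌋ = $9,972; SL = ⌊$38,978/8⌋ = $4,872 → take DB $9,972. Book value $34,906.
Year 3: DB = ⌊$34,906 × 200%/9⌋ = $7,756; SL = ⌊$29,006/7⌋ = $4,143 → take DB $7,756. Book value $27,150.
Year 4: DB = ⌊$27,150 × 200%/9⌋ = $6,033; SL = ⌊$21,250/6⌋ = $3,541 → take DB $6,033. Book value $21,117.
Year 5: DB = ⌊$21,117 × 200%/9⌋ = $4,692; SL = ⌊$15,217/5⌋ = $3,043 → take DB $4,692. Book value $16,425.
Year 6: DB = ⌊$16,425 × 200%/9⌋ = $3,650; SL = ⌊$10,525/4⌋ = $2,631 → take DB $3,650. Book value $12,775.
Year 7: DB = ⌊$12,775 × 200%/9⌋ = $2,838; SL = ⌊$6,875/3⌋ = $2,291 → take DB $2,838. Book value $9,937.
Year 8: DB = ⌊$9,937 × 200%/9⌋ = $2,208; SL = ⌊$4,037/2⌋ = $2,018 → take DB $2,208. Book value $7,729.

$2,208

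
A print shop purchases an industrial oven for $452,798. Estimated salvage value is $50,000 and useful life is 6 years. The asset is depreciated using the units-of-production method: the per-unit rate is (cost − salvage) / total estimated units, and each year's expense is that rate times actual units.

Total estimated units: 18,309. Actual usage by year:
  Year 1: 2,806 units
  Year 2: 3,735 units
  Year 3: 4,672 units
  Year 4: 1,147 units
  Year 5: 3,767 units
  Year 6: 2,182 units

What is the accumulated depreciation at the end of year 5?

$354,794

Depreciable base = $452,798 − $50,000 = $402,798.
Rate = $402,798 / 18,309 units = $22 per unit.
Year 1: 2,806 × $22 = $61,732. Book value $391,066.
Year 2: 3,735 × $22 = $82,170. Book value $308,896.
Year 3: 4,672 × $22 = $102,784. Book value $206,112.
Year 4: 1,147 × $22 = $25,234. Book value $180,878.
Year 5: 3,767 × $22 = $82,874. Book value $98,004.
Accumulated through year 5 = $452,798 − $98,004 = $354,794.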